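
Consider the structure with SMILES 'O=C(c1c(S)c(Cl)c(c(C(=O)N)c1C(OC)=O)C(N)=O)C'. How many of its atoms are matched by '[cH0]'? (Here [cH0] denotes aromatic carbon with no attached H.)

6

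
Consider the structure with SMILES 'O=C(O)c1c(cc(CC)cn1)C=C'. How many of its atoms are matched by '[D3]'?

4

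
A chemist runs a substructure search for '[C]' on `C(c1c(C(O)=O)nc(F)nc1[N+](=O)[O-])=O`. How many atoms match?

2

The query [C] means: uppercase C matches aliphatic (non-aromatic) carbon only.
Check the 15 heavy atoms by environment: 2× n (aromatic) → no; 4× c (aromatic) → no; 1× N (charge +1) → no; 1× O (charge -1) → no; 4× O → no; 2× C → match; 1× F → no.
That gives 2 matching atoms.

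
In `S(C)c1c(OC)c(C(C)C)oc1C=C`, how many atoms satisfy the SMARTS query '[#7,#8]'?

Check the 14 heavy atoms by environment: 1× o (aromatic) → match; 4× c (aromatic) → no; 7× C → no; 1× O → match; 1× S → no.
Summing the matching environments: 1 + 1 = 2 matching atoms.

2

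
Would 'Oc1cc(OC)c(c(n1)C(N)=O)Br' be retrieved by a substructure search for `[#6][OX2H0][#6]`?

The pattern [#6][OX2H0][#6] describes an aliphatic oxygen bridging two carbons with no H on the oxygen — an ether.
The molecule carries a methoxy ether (-OCH3), whose atoms satisfy every constraint of the query, so the pattern matches.

Yes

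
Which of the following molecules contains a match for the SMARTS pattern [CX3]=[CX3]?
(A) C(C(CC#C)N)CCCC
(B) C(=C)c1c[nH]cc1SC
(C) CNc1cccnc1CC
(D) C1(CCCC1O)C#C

B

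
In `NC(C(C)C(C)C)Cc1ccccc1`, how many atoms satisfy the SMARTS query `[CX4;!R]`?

7

Check the 14 heavy atoms by environment: 7× C (X4, acyclic) → match; 1× N (X3, acyclic) → no; 6× c (aromatic, X3, in 6-ring) → no.
That gives 7 matching atoms.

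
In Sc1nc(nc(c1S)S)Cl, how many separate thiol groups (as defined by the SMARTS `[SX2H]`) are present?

[SX2H] is the SMARTS for a thiol: an aliphatic sulfur with two connections, one being H.
The molecule carries 3 separate instances of a thiol (-SH) meeting every constraint; each maps to a distinct set of atoms, giving 3 matches.

3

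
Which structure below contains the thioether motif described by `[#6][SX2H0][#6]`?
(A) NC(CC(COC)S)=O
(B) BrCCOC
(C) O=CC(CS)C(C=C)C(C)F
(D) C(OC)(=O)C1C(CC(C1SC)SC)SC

[#6][SX2H0][#6] describes an aliphatic sulfur bridging two carbons with no H on the sulfur (a thioether).
(A) has a methoxy ether (-OCH3) but the bridging atom is O, not S.
(B) has a methoxy ether (-OCH3) but the bridging atom is O, not S.
(C) has a thiol (-SH) but the sulfur has H1, not H0 bridging two carbons.
(D) contains a methylthio ether (-SCH3), which satisfies every atom and bond constraint.
So the answer is (D).

D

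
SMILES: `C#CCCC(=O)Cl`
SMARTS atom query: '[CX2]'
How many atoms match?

Check the 7 heavy atoms by environment: 2× C (X4) → no; 1× C (X3) → no; 1× O (X1) → no; 1× Cl (X1) → no; 2× C (X2) → match.
That gives 2 matching atoms.

2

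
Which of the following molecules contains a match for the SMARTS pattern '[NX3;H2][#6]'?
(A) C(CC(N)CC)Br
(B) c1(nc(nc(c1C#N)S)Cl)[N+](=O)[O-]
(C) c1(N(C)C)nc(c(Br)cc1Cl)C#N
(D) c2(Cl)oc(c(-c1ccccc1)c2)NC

[NX3;H2][#6] describes a trivalent nitrogen with two H attached to carbon (a primary amine).
(A) contains a primary amino group (-NH2), which satisfies every atom and bond constraint.
(B) has a nitrile (-C#N) but the nitrogen is NX1 (triple-bonded), not NX3 with two H.
(C) has a dimethylamino group (-N(CH3)2) but the nitrogen has H0, not H2.
(D) has an N-methylamino group (-NHCH3) but the nitrogen bears two carbons and only one H (H1), not H2.
So the answer is (A).

A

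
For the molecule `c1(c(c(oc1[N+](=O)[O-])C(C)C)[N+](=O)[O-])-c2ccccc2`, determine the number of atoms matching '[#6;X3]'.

The query [#6;X3] means: any carbon (aromatic or not) with three total connections.
Check the 20 heavy atoms by environment: 1× o (aromatic, X2) → no; 10× c (aromatic, X3) → match; 2× N (charge +1, X3) → no; 2× O (charge -1, X1) → no; 2× O (X1) → no; 3× C (X4) → no.
That gives 10 matching atoms.

10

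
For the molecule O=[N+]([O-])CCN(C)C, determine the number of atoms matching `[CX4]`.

The query [CX4] means: C with X4: aliphatic carbon with exactly 4 total connections (bonds + H).
Check the 8 heavy atoms by environment: 4× C (X4) → match; 1× N (X3) → no; 1× N (charge +1, X3) → no; 1× O (charge -1, X1) → no; 1× O (X1) → no.
That gives 4 matching atoms.

4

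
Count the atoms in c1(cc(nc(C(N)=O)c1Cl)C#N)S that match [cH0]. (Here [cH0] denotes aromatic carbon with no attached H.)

4

Check the 13 heavy atoms by environment: 1× n (aromatic, H0) → no; 4× c (aromatic, H0) → match; 1× c (aromatic, H1) → no; 2× C (H0) → no; 1× O (H0) → no; 1× N (H2) → no; 1× N (H0) → no; 1× S (H1) → no; 1× Cl (H0) → no.
That gives 4 matching atoms.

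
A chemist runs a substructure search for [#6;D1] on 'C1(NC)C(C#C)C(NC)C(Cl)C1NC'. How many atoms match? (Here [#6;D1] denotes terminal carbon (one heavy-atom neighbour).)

The query [#6;D1] means: carbon bonded to exactly one heavy atom.
Check the 14 heavy atoms by environment: 5× C (D3) → no; 3× N (D2) → no; 4× C (D1) → match; 1× Cl (D1) → no; 1× C (D2) → no.
That gives 4 matching atoms.

4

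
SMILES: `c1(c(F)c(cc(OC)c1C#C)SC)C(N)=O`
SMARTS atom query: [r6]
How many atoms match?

Check the 16 heavy atoms by environment: 6× c (aromatic, in 6-ring) → match; 1× F (acyclic) → no; 5× C (acyclic) → no; 2× O (acyclic) → no; 1× N (acyclic) → no; 1× S (acyclic) → no.
That gives 6 matching atoms.

6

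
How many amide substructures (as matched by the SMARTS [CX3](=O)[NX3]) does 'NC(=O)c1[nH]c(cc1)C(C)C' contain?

[CX3](=O)[NX3] is the SMARTS for an amide: a carbonyl carbon bonded to a trivalent nitrogen.
Exactly one fragment in the molecule meets all constraints, giving 1 match.

1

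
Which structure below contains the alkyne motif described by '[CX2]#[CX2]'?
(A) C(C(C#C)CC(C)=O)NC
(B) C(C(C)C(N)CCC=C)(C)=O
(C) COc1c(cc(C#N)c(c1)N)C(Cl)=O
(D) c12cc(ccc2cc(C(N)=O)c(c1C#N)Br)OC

[CX2]#[CX2] describes a carbon-carbon triple bond (an alkyne).
(A) contains an ethynyl group (-C#CH), which satisfies every atom and bond constraint.
(B) has a vinyl group (-CH=CH2) but the C=C is a double bond; both carbons are CX3, not CX2.
(C) has a nitrile (-C#N) but the triple bond is C#N, not C#C.
(D) has a nitrile (-C#N) but the triple bond is C#N, not C#C.
So the answer is (A).

A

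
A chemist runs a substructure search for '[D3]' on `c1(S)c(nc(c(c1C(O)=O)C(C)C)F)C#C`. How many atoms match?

7

The query [D3] means: atom with exactly three heavy-atom neighbours.
Check the 16 heavy atoms by environment: 1× n (aromatic, D2) → no; 5× c (aromatic, D3) → match; 2× C (D3) → match; 2× O (D1) → no; 1× C (D2) → no; 3× C (D1) → no; 1× F (D1) → no; 1× S (D1) → no.
Summing the matching environments: 5 + 2 = 7 matching atoms.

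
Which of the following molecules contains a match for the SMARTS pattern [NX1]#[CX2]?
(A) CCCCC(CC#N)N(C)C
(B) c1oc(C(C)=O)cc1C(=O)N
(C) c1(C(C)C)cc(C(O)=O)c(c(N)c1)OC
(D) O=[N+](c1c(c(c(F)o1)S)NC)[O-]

[NX1]#[CX2] describes a nitrogen triple-bonded to a two-connected carbon (a nitrile).
(A) contains a nitrile (-C#N), which satisfies every atom and bond constraint.
(B) has a primary amide (-C(=O)NH2) but the nitrogen is NX3, not NX1.
(C) has a primary amino group (-NH2) but the nitrogen is NX3 (three connections), not NX1 triple-bonded.
(D) has a nitro group (-[N+](=O)[O-]) but there is no C#N triple bond.
So the answer is (A).

A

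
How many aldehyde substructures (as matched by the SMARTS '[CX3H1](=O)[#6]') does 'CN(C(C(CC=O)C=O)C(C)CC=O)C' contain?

[CX3H1](=O)[#6] is the SMARTS for an aldehyde: an sp2 carbon with one H, double-bonded to O and single-bonded to carbon.
The molecule carries 3 separate instances of an aldehyde (-CHO) meeting every constraint; each maps to a distinct set of atoms, giving 3 matches.

3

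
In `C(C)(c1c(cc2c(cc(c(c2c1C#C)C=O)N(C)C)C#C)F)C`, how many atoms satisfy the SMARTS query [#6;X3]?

The query [#6;X3] means: any carbon (aromatic or not) with three total connections.
Check the 23 heavy atoms by environment: 10× c (aromatic, X3) → match; 1× C (X3) → match; 1× O (X1) → no; 5× C (X4) → no; 4× C (X2) → no; 1× F (X1) → no; 1× N (X3) → no.
Summing the matching environments: 10 + 1 = 11 matching atoms.

11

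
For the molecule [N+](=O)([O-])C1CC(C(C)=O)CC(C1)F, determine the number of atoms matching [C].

8

Check the 13 heavy atoms by environment: 8× C → match; 1× N (charge +1) → no; 1× O (charge -1) → no; 2× O → no; 1× F → no.
That gives 8 matching atoms.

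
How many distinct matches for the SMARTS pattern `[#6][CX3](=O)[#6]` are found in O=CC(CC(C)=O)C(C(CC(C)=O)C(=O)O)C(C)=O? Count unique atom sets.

3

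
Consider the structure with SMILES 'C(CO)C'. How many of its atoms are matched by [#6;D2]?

The query [#6;D2] means: any carbon bonded to exactly two heavy atoms.
Check the 4 heavy atoms by environment: 2× C (D2) → match; 1× O (D1) → no; 1× C (D1) → no.
That gives 2 matching atoms.

2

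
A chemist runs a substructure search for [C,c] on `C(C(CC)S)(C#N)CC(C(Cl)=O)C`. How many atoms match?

9

The query [C,c] means: comma = OR; matches aliphatic or aromatic carbon — same as #6.
Check the 13 heavy atoms by environment: 9× C → match; 1× S → no; 1× N → no; 1× O → no; 1× Cl → no.
That gives 9 matching atoms.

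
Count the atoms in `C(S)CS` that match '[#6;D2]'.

Check the 4 heavy atoms by environment: 2× C (D2) → match; 2× S (D1) → no.
That gives 2 matching atoms.

2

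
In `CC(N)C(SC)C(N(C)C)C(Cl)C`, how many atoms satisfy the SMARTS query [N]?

The query [N] means: uppercase N matches aliphatic (non-aromatic) nitrogen only.
Check the 13 heavy atoms by environment: 9× C → no; 1× Cl → no; 2× N → match; 1× S → no.
That gives 2 matching atoms.

2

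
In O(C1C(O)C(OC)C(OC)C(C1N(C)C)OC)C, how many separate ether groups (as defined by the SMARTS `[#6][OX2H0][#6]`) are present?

[#6][OX2H0][#6] is the SMARTS for an ether: an aliphatic oxygen bridging two carbons with no H on the oxygen.
The molecule carries 4 separate instances of a methoxy ether (-OCH3) meeting every constraint; each maps to a distinct set of atoms, giving 4 matches.

4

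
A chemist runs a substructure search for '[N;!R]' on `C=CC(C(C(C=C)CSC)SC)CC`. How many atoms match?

0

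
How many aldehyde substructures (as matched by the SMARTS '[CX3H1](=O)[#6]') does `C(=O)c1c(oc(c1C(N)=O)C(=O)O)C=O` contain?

2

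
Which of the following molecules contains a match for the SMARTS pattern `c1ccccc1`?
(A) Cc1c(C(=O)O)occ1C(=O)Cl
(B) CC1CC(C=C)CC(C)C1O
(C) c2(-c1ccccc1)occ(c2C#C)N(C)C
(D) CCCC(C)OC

c1ccccc1 describes six aromatic carbons in a ring (a benzene ring).
(A) has a methyl group (-CH3) but no six-membered all-carbon aromatic ring is present.
(B) has a methyl group (-CH3) but no six-membered all-carbon aromatic ring is present.
(C) contains a phenyl ring, which satisfies every atom and bond constraint.
(D) has a methyl group (-CH3) but no six-membered all-carbon aromatic ring is present.
So the answer is (C).

C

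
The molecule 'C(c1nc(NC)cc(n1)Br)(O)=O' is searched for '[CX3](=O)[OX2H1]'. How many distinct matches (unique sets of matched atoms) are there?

[CX3](=O)[OX2H1] is the SMARTS for a carboxylic acid: an sp2 carbon double-bonded to O and single-bonded to an -OH oxygen.
Exactly one fragment in the molecule meets all constraints, giving 1 match.

1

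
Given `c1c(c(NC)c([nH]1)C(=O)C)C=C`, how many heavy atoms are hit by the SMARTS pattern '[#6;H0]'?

The query [#6;H0] means: any carbon with no attached hydrogen.
Check the 12 heavy atoms by environment: 1× n (aromatic, H1) → no; 1× c (aromatic, H1) → no; 3× c (aromatic, H0) → match; 1× C (H1) → no; 1× C (H2) → no; 1× N (H1) → no; 2× C (H3) → no; 1× C (H0) → match; 1× O (H0) → no.
Summing the matching environments: 3 + 1 = 4 matching atoms.

4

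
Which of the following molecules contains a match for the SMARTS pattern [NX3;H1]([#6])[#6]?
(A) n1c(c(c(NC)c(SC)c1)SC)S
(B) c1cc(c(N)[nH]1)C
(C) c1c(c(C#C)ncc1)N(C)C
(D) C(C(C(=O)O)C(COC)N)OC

A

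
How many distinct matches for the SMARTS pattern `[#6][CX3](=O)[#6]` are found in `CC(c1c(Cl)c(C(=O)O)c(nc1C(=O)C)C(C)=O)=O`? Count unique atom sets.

3

[#6][CX3](=O)[#6] is the SMARTS for a ketone: a carbonyl carbon (no H) flanked by two carbons.
The molecule carries 3 separate instances of an acetyl/ketone group (-C(=O)CH3) meeting every constraint; each maps to a distinct set of atoms, giving 3 matches.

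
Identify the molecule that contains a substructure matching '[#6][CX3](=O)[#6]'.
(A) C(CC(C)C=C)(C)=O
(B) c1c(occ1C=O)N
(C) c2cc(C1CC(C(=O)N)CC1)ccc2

A

[#6][CX3](=O)[#6] describes a carbonyl carbon (no H) flanked by two carbons (a ketone).
(A) contains an acetyl/ketone group (-C(=O)CH3), which satisfies every atom and bond constraint.
(B) has an aldehyde (-CHO) but the carbonyl carbon has H1, so it is not flanked by two carbons.
(C) has a primary amide (-C(=O)NH2) but one neighbour of the carbonyl carbon is N, not C.
So the answer is (A).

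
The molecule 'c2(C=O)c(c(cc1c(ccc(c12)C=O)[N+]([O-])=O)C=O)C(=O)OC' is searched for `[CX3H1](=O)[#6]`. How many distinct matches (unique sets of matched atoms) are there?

[CX3H1](=O)[#6] is the SMARTS for an aldehyde: an sp2 carbon with one H, double-bonded to O and single-bonded to carbon.
The molecule carries 3 separate instances of an aldehyde (-CHO) meeting every constraint; each maps to a distinct set of atoms, giving 3 matches.

3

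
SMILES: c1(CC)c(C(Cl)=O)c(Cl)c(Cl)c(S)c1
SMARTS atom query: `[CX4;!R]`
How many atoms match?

Check the 14 heavy atoms by environment: 6× c (aromatic, X3, in 6-ring) → no; 3× Cl (X1, acyclic) → no; 2× C (X4, acyclic) → match; 1× C (X3, acyclic) → no; 1× O (X1, acyclic) → no; 1× S (X2, acyclic) → no.
That gives 2 matching atoms.

2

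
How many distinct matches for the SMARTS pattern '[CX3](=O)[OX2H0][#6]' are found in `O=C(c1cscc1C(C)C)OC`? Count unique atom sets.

1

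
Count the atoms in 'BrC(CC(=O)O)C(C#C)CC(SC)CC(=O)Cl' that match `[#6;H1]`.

4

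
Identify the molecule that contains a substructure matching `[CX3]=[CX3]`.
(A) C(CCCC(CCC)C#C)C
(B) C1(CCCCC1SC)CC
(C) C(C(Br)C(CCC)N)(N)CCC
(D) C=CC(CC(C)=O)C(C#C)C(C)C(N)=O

[CX3]=[CX3] describes a non-aromatic C=C double bond between two sp2 carbons (an alkene).
(A) has an ethynyl group (-C#CH) but the C-C bond is a triple bond, not a double bond.
(B) has an ethyl group (-CH2CH3) but its C-C bond is a single bond between CX4 carbons, not CX3=CX3.
(C) has an ethyl group (-CH2CH3) but its C-C bond is a single bond between CX4 carbons, not CX3=CX3.
(D) contains a vinyl group (-CH=CH2), which satisfies every atom and bond constraint.
So the answer is (D).

D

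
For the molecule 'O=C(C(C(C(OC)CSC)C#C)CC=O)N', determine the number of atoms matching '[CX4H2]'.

Check the 16 heavy atoms by environment: 2× C (H2, X4) → match; 3× C (H1, X4) → no; 1× O (H0, X2) → no; 2× C (H3, X4) → no; 1× C (H0, X3) → no; 2× O (H0, X1) → no; 1× N (H2, X3) → no; 1× C (H0, X2) → no; 1× C (H1, X2) → no; 1× S (H0, X2) → no; 1× C (H1, X3) → no.
That gives 2 matching atoms.

2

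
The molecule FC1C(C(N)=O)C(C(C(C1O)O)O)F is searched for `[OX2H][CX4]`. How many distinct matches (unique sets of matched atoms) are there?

3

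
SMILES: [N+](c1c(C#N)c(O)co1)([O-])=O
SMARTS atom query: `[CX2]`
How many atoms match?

Check the 11 heavy atoms by environment: 1× o (aromatic, X2) → no; 4× c (aromatic, X3) → no; 1× O (X2) → no; 1× N (charge +1, X3) → no; 1× O (charge -1, X1) → no; 1× O (X1) → no; 1× C (X2) → match; 1× N (X1) → no.
That gives 1 matching atom.

1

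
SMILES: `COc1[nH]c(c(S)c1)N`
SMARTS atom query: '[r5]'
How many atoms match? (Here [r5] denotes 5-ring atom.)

5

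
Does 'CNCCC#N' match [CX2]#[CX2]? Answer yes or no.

The pattern [CX2]#[CX2] describes a carbon-carbon triple bond — an alkyne.
The closest candidate here is a nitrile (-C#N), but the triple bond is C#N, not C#C. No other fragment satisfies the full query, so there is no match.

No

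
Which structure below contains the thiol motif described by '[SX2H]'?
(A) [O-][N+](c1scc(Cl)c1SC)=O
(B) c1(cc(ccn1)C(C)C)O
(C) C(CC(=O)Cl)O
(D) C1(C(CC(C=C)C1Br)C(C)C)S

[SX2H] describes an aliphatic sulfur with two connections, one being H (a thiol).
(A) has a methylthio ether (-SCH3) but the sulfur has H0 (bonded to two carbons), not H1.
(B) has a hydroxyl group (-OH) but it is an -OH, not an -SH.
(C) has a hydroxyl group (-OH) but it is an -OH, not an -SH.
(D) contains a thiol (-SH), which satisfies every atom and bond constraint.
So the answer is (D).

D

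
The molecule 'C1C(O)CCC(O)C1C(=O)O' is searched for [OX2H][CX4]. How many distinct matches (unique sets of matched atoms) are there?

2

[OX2H][CX4] is the SMARTS for an aliphatic alcohol: a hydroxyl oxygen bound to an sp3 (X4) carbon.
The molecule carries 2 separate instances of a hydroxyl group (-OH) meeting every constraint; each maps to a distinct set of atoms, giving 2 matches.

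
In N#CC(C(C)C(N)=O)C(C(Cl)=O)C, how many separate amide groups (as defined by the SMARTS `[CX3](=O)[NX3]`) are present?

1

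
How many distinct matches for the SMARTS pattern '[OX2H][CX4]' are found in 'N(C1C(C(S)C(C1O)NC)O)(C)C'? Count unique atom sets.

2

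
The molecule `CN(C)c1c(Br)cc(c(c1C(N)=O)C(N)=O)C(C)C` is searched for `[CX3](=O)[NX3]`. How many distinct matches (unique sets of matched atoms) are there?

[CX3](=O)[NX3] is the SMARTS for an amide: a carbonyl carbon bonded to a trivalent nitrogen.
The molecule carries 2 separate instances of a primary amide (-C(=O)NH2) meeting every constraint; each maps to a distinct set of atoms, giving 2 matches.

2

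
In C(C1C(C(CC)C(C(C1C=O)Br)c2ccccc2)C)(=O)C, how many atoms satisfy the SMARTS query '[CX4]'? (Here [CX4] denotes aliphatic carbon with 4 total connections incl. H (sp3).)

10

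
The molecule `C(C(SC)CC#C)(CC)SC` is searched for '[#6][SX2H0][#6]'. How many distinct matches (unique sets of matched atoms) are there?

[#6][SX2H0][#6] is the SMARTS for a thioether: an aliphatic sulfur bridging two carbons with no H on the sulfur.
The molecule carries 2 separate instances of a methylthio ether (-SCH3) meeting every constraint; each maps to a distinct set of atoms, giving 2 matches.

2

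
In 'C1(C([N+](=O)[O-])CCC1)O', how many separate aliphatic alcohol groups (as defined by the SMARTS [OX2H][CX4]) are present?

[OX2H][CX4] is the SMARTS for an aliphatic alcohol: a hydroxyl oxygen bound to an sp3 (X4) carbon.
Exactly one fragment in the molecule meets all constraints, giving 1 match.

1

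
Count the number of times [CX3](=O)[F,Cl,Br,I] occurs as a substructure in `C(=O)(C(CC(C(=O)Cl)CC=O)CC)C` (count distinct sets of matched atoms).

[CX3](=O)[F,Cl,Br,I] is the SMARTS for an acyl halide: a carbonyl carbon bonded to a halogen.
Exactly one fragment in the molecule meets all constraints, giving 1 match.

1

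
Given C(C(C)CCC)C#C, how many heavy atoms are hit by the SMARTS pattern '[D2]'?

4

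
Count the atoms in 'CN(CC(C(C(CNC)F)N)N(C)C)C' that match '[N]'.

4

Check the 15 heavy atoms by environment: 10× C → no; 4× N → match; 1× F → no.
That gives 4 matching atoms.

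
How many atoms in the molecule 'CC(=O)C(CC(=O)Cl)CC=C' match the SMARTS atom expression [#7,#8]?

Check the 11 heavy atoms by environment: 8× C → no; 2× O → match; 1× Cl → no.
That gives 2 matching atoms.

2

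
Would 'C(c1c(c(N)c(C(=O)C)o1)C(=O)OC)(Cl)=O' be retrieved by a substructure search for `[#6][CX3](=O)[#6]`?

Yes

The pattern [#6][CX3](=O)[#6] describes a carbonyl carbon (no H) flanked by two carbons — a ketone.
The molecule carries an acetyl/ketone group (-C(=O)CH3), whose atoms satisfy every constraint of the query, so the pattern matches.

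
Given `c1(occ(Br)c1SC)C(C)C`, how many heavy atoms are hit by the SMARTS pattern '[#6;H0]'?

The query [#6;H0] means: any carbon with no attached hydrogen.
Check the 11 heavy atoms by environment: 1× o (aromatic, H0) → no; 1× c (aromatic, H1) → no; 3× c (aromatic, H0) → match; 1× S (H0) → no; 3× C (H3) → no; 1× C (H1) → no; 1× Br (H0) → no.
That gives 3 matching atoms.

3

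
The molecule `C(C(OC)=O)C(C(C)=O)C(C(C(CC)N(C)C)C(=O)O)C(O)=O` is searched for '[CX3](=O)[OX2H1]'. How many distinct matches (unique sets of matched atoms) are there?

2

[CX3](=O)[OX2H1] is the SMARTS for a carboxylic acid: an sp2 carbon double-bonded to O and single-bonded to an -OH oxygen.
The molecule carries 2 separate instances of a carboxylic acid group (-C(=O)OH) meeting every constraint; each maps to a distinct set of atoms, giving 2 matches.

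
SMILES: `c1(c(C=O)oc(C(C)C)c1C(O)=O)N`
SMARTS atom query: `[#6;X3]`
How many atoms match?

The query [#6;X3] means: any carbon (aromatic or not) with three total connections.
Check the 14 heavy atoms by environment: 1× o (aromatic, X2) → no; 4× c (aromatic, X3) → match; 2× C (X3) → match; 2× O (X1) → no; 3× C (X4) → no; 1× N (X3) → no; 1× O (X2) → no.
Summing the matching environments: 4 + 2 = 6 matching atoms.

6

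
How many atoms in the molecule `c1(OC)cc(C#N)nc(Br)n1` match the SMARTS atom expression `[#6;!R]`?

2

Check the 11 heavy atoms by environment: 2× n (aromatic, in 6-ring) → no; 4× c (aromatic, in 6-ring) → no; 1× Br (acyclic) → no; 2× C (acyclic) → match; 1× N (acyclic) → no; 1× O (acyclic) → no.
That gives 2 matching atoms.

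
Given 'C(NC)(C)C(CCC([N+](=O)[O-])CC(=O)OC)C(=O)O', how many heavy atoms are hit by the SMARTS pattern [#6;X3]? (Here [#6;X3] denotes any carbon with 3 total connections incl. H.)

The query [#6;X3] means: any carbon (aromatic or not) with three total connections.
Check the 19 heavy atoms by environment: 9× C (X4) → no; 2× C (X3) → match; 3× O (X1) → no; 2× O (X2) → no; 1× N (charge +1, X3) → no; 1× O (charge -1, X1) → no; 1× N (X3) → no.
That gives 2 matching atoms.

2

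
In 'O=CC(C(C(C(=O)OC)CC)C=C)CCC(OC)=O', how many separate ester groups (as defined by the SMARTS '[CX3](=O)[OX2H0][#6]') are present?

2

[CX3](=O)[OX2H0][#6] is the SMARTS for an ester: a carbonyl carbon bonded to an oxygen that is itself bonded to carbon (no H on that O).
The molecule carries 2 separate instances of a methyl-ester group (-C(=O)OCH3) meeting every constraint; each maps to a distinct set of atoms, giving 2 matches.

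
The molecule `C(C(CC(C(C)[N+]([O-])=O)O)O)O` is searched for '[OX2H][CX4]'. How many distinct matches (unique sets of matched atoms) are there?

3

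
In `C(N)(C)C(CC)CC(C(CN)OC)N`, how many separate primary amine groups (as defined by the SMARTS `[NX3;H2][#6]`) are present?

3

[NX3;H2][#6] is the SMARTS for a primary amine: a trivalent nitrogen with two H attached to carbon.
The molecule carries 3 separate instances of a primary amino group (-NH2) meeting every constraint; each maps to a distinct set of atoms, giving 3 matches.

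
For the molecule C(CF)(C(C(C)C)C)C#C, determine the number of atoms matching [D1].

5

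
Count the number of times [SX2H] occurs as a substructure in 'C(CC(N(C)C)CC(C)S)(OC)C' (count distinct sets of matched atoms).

1

[SX2H] is the SMARTS for a thiol: an aliphatic sulfur with two connections, one being H.
Exactly one fragment in the molecule meets all constraints, giving 1 match.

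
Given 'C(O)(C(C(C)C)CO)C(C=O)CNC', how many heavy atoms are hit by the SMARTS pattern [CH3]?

3

The query [CH3] means: aliphatic carbon with exactly three hydrogens.
Check the 14 heavy atoms by environment: 2× C (H2) → no; 5× C (H1) → no; 1× N (H1) → no; 3× C (H3) → match; 1× O (H0) → no; 2× O (H1) → no.
That gives 3 matching atoms.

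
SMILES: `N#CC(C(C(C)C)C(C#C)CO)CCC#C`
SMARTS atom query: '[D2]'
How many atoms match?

6

The query [D2] means: atom with exactly two heavy-atom neighbours.
Check the 16 heavy atoms by environment: 6× C (D2) → match; 4× C (D3) → no; 1× N (D1) → no; 4× C (D1) → no; 1× O (D1) → no.
That gives 6 matching atoms.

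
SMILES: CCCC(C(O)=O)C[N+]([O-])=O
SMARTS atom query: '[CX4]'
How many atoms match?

The query [CX4] means: C with X4: aliphatic carbon with exactly 4 total connections (bonds + H).
Check the 11 heavy atoms by environment: 5× C (X4) → match; 1× N (charge +1, X3) → no; 1× O (charge -1, X1) → no; 2× O (X1) → no; 1× C (X3) → no; 1× O (X2) → no.
That gives 5 matching atoms.

5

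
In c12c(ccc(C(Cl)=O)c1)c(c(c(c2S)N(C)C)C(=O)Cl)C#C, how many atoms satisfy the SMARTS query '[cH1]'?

The query [cH1] means: aromatic carbon bearing exactly one hydrogen.
Check the 22 heavy atoms by environment: 7× c (aromatic, H0) → no; 3× c (aromatic, H1) → match; 1× N (H0) → no; 2× C (H3) → no; 3× C (H0) → no; 2× O (H0) → no; 2× Cl (H0) → no; 1× C (H1) → no; 1× S (H1) → no.
That gives 3 matching atoms.

3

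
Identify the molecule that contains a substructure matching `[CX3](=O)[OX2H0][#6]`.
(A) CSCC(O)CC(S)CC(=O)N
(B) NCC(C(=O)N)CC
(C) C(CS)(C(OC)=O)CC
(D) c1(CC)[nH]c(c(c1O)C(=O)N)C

C

[CX3](=O)[OX2H0][#6] describes a carbonyl carbon bonded to an oxygen that is itself bonded to carbon (no H on that O) (an ester).
(A) has a primary amide (-C(=O)NH2) but the carbonyl is bonded to N, not to an O-C linkage.
(B) has a primary amide (-C(=O)NH2) but the carbonyl is bonded to N, not to an O-C linkage.
(C) contains a methyl-ester group (-C(=O)OCH3), which satisfies every atom and bond constraint.
(D) has a primary amide (-C(=O)NH2) but the carbonyl is bonded to N, not to an O-C linkage.
So the answer is (C).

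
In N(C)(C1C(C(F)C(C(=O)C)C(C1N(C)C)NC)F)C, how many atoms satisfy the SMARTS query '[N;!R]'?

3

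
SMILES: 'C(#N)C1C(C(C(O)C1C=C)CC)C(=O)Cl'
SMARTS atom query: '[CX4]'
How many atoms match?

7

Check the 15 heavy atoms by environment: 7× C (X4) → match; 1× O (X2) → no; 3× C (X3) → no; 1× C (X2) → no; 1× N (X1) → no; 1× O (X1) → no; 1× Cl (X1) → no.
That gives 7 matching atoms.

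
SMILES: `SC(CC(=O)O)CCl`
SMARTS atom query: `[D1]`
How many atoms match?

4

Check the 8 heavy atoms by environment: 2× C (D2) → no; 2× C (D3) → no; 2× O (D1) → match; 1× S (D1) → match; 1× Cl (D1) → match.
Summing the matching environments: 2 + 1 + 1 = 4 matching atoms.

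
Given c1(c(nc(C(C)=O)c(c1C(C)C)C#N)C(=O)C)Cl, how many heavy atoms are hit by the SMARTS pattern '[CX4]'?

5

The query [CX4] means: C with X4: aliphatic carbon with exactly 4 total connections (bonds + H).
Check the 18 heavy atoms by environment: 1× n (aromatic, X2) → no; 5× c (aromatic, X3) → no; 1× C (X2) → no; 1× N (X1) → no; 2× C (X3) → no; 2× O (X1) → no; 5× C (X4) → match; 1× Cl (X1) → no.
That gives 5 matching atoms.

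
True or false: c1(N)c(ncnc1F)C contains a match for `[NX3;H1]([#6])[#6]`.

False

The pattern [NX3;H1]([#6])[#6] describes a trivalent nitrogen with one H, bonded to two carbons — a secondary amine.
The closest candidate here is a primary amino group (-NH2), but the nitrogen has H2 and only one carbon neighbour. No other fragment satisfies the full query, so there is no match.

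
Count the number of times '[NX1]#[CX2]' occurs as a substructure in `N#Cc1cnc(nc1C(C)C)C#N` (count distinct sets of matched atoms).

[NX1]#[CX2] is the SMARTS for a nitrile: a nitrogen triple-bonded to a two-connected carbon.
The molecule carries 2 separate instances of a nitrile (-C#N) meeting every constraint; each maps to a distinct set of atoms, giving 2 matches.

2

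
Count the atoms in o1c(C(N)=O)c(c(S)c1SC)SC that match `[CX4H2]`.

0

The query [CX4H2] means: sp3 carbon (X4) with exactly two hydrogens.
Check the 13 heavy atoms by environment: 1× o (aromatic, H0, X2) → no; 4× c (aromatic, H0, X3) → no; 1× S (H1, X2) → no; 2× S (H0, X2) → no; 2× C (H3, X4) → no; 1× C (H0, X3) → no; 1× O (H0, X1) → no; 1× N (H2, X3) → no.
No environment satisfies the query, so 0 matching atoms.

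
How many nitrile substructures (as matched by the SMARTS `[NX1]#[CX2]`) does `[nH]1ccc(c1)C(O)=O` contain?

[NX1]#[CX2] is the SMARTS for a nitrile: a nitrogen triple-bonded to a two-connected carbon.
No fragment in the molecule satisfies every constraint, giving 0 matches.

0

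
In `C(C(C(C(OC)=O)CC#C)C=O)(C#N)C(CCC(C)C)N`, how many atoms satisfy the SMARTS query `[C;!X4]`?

5

The query [C;!X4] means: aliphatic carbon that does not have four total connections.
Check the 21 heavy atoms by environment: 11× C (X4) → no; 2× C (X3) → match; 2× O (X1) → no; 1× O (X2) → no; 3× C (X2) → match; 1× N (X3) → no; 1× N (X1) → no.
Summing the matching environments: 2 + 3 = 5 matching atoms.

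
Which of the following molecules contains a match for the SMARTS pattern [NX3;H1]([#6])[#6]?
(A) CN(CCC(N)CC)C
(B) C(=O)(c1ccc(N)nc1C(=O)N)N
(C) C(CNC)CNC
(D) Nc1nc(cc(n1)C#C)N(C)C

[NX3;H1]([#6])[#6] describes a trivalent nitrogen with one H, bonded to two carbons (a secondary amine).
(A) has a dimethylamino group (-N(CH3)2) but the nitrogen has H0, not H1.
(B) has a primary amide (-C(=O)NH2) but the -C(=O)NH2 nitrogen has H2, not H1.
(C) contains an N-methylamino group (-NHCH3), which satisfies every atom and bond constraint.
(D) has a primary amino group (-NH2) but the nitrogen has H2 and only one carbon neighbour.
So the answer is (C).

C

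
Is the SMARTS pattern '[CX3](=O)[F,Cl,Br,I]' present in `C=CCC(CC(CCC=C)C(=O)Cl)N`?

The pattern [CX3](=O)[F,Cl,Br,I] describes a carbonyl carbon bonded to a halogen — an acyl halide.
The molecule carries an acyl chloride (-C(=O)Cl), whose atoms satisfy every constraint of the query, so the pattern matches.

Yes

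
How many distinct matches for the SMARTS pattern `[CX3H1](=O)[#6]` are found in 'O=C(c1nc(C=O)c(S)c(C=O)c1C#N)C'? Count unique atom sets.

[CX3H1](=O)[#6] is the SMARTS for an aldehyde: an sp2 carbon with one H, double-bonded to O and single-bonded to carbon.
The molecule carries 2 separate instances of an aldehyde (-CHO) meeting every constraint; each maps to a distinct set of atoms, giving 2 matches.

2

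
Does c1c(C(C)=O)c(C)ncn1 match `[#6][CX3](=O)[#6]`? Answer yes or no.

The pattern [#6][CX3](=O)[#6] describes a carbonyl carbon (no H) flanked by two carbons — a ketone.
The molecule carries an acetyl/ketone group (-C(=O)CH3), whose atoms satisfy every constraint of the query, so the pattern matches.

Yes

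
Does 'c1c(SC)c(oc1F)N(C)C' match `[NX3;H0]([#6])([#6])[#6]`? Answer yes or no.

The pattern [NX3;H0]([#6])([#6])[#6] describes a trivalent nitrogen with no H, bonded to three carbons — a tertiary amine.
The molecule carries a dimethylamino group (-N(CH3)2), whose atoms satisfy every constraint of the query, so the pattern matches.

Yes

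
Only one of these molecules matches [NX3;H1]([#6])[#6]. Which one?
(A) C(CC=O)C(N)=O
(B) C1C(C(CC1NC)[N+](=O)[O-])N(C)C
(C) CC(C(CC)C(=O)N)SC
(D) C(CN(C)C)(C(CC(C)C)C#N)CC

[NX3;H1]([#6])[#6] describes a trivalent nitrogen with one H, bonded to two carbons (a secondary amine).
(A) has a primary amide (-C(=O)NH2) but the -C(=O)NH2 nitrogen has H2, not H1.
(B) contains an N-methylamino group (-NHCH3), which satisfies every atom and bond constraint.
(C) has a primary amide (-C(=O)NH2) but the -C(=O)NH2 nitrogen has H2, not H1.
(D) has a dimethylamino group (-N(CH3)2) but the nitrogen has H0, not H1.
So the answer is (B).

B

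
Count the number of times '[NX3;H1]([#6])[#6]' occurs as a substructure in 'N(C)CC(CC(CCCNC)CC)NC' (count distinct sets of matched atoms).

3

[NX3;H1]([#6])[#6] is the SMARTS for a secondary amine: a trivalent nitrogen with one H, bonded to two carbons.
The molecule carries 3 separate instances of an N-methylamino group (-NHCH3) meeting every constraint; each maps to a distinct set of atoms, giving 3 matches.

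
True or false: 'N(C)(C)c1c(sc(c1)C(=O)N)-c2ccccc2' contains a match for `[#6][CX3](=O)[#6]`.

False

The pattern [#6][CX3](=O)[#6] describes a carbonyl carbon (no H) flanked by two carbons — a ketone.
The closest candidate here is a primary amide (-C(=O)NH2), but one neighbour of the carbonyl carbon is N, not C. No other fragment satisfies the full query, so there is no match.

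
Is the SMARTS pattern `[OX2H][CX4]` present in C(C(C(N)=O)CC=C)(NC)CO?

The pattern [OX2H][CX4] describes a hydroxyl oxygen bound to an sp3 (X4) carbon — an aliphatic alcohol.
The molecule carries a hydroxyl group (-OH), whose atoms satisfy every constraint of the query, so the pattern matches.

Yes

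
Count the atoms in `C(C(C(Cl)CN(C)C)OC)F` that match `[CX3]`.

0

The query [CX3] means: C with X3: aliphatic carbon with exactly 3 total connections.
Check the 11 heavy atoms by environment: 7× C (X4) → no; 1× N (X3) → no; 1× Cl (X1) → no; 1× F (X1) → no; 1× O (X2) → no.
No environment satisfies the query, so 0 matching atoms.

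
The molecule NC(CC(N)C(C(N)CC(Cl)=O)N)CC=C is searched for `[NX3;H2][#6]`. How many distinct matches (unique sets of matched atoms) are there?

4

[NX3;H2][#6] is the SMARTS for a primary amine: a trivalent nitrogen with two H attached to carbon.
The molecule carries 4 separate instances of a primary amino group (-NH2) meeting every constraint; each maps to a distinct set of atoms, giving 4 matches.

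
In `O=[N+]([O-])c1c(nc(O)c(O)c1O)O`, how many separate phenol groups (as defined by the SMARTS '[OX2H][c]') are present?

4

[OX2H][c] is the SMARTS for a phenol: a hydroxyl oxygen attached to an aromatic carbon.
The molecule carries 4 separate instances of a hydroxyl group (-OH) meeting every constraint; each maps to a distinct set of atoms, giving 4 matches.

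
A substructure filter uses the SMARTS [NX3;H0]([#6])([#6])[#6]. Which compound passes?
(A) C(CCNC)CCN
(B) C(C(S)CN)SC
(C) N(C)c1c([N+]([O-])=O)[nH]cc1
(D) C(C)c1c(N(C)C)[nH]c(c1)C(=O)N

[NX3;H0]([#6])([#6])[#6] describes a trivalent nitrogen with no H, bonded to three carbons (a tertiary amine).
(A) has an N-methylamino group (-NHCH3) but the nitrogen still has one H (H1), not H0.
(B) has a primary amino group (-NH2) but the nitrogen has H2, not H0 with three carbons.
(C) has an N-methylamino group (-NHCH3) but the nitrogen still has one H (H1), not H0.
(D) contains a dimethylamino group (-N(CH3)2), which satisfies every atom and bond constraint.
So the answer is (D).

D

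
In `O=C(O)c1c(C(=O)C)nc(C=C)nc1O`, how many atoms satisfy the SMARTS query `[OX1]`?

The query [OX1] means: aliphatic oxygen with one total connection — typically a carbonyl =O or an oxide.
Check the 15 heavy atoms by environment: 2× n (aromatic, X2) → no; 4× c (aromatic, X3) → no; 4× C (X3) → no; 2× O (X1) → match; 2× O (X2) → no; 1× C (X4) → no.
That gives 2 matching atoms.

2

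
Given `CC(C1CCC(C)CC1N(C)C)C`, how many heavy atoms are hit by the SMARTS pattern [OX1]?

0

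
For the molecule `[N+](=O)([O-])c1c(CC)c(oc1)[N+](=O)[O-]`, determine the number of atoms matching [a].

5

The query [a] means: a matches any aromatic atom.
Check the 13 heavy atoms by environment: 1× o (aromatic) → match; 4× c (aromatic) → match; 2× N (charge +1) → no; 2× O (charge -1) → no; 2× O → no; 2× C → no.
Summing the matching environments: 1 + 4 = 5 matching atoms.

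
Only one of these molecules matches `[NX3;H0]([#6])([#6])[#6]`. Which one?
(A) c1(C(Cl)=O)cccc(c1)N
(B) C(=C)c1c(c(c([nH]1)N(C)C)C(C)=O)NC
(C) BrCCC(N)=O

B

[NX3;H0]([#6])([#6])[#6] describes a trivalent nitrogen with no H, bonded to three carbons (a tertiary amine).
(A) has a primary amino group (-NH2) but the nitrogen has H2, not H0 with three carbons.
(B) contains a dimethylamino group (-N(CH3)2), which satisfies every atom and bond constraint.
(C) has a primary amide (-C(=O)NH2) but the amide nitrogen has H2 and only one carbon neighbour.
So the answer is (B).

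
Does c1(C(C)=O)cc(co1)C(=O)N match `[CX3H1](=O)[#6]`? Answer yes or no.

The pattern [CX3H1](=O)[#6] describes an sp2 carbon with one H, double-bonded to O and single-bonded to carbon — an aldehyde.
The closest candidate here is an acetyl/ketone group (-C(=O)CH3), but the carbonyl carbon has H0 (two carbon neighbours), not H1. No other fragment satisfies the full query, so there is no match.

No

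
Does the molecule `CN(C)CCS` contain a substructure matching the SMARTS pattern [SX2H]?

Yes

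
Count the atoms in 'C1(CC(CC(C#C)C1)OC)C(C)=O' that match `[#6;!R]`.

The query [#6;!R] means: carbon not in any ring.
Check the 13 heavy atoms by environment: 6× C (in 6-ring) → no; 5× C (acyclic) → match; 2× O (acyclic) → no.
That gives 5 matching atoms.

5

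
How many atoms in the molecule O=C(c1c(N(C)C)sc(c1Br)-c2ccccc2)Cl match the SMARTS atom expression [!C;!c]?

5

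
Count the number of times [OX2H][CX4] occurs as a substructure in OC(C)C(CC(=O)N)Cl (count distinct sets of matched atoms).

1

[OX2H][CX4] is the SMARTS for an aliphatic alcohol: a hydroxyl oxygen bound to an sp3 (X4) carbon.
Exactly one fragment in the molecule meets all constraints, giving 1 match.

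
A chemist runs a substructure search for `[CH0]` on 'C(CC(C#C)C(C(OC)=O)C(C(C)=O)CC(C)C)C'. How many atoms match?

The query [CH0] means: aliphatic carbon with no attached hydrogen.
Check the 19 heavy atoms by environment: 3× C (H2) → no; 5× C (H1) → no; 5× C (H3) → no; 3× C (H0) → match; 3× O (H0) → no.
That gives 3 matching atoms.

3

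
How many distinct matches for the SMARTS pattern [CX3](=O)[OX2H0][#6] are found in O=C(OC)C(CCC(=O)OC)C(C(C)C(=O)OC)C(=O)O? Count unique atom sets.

3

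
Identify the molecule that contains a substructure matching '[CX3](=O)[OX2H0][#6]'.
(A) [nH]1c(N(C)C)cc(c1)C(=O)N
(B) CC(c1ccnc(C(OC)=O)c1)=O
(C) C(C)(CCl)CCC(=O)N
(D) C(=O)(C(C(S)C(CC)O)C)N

[CX3](=O)[OX2H0][#6] describes a carbonyl carbon bonded to an oxygen that is itself bonded to carbon (no H on that O) (an ester).
(A) has a primary amide (-C(=O)NH2) but the carbonyl is bonded to N, not to an O-C linkage.
(B) contains a methyl-ester group (-C(=O)OCH3), which satisfies every atom and bond constraint.
(C) has a primary amide (-C(=O)NH2) but the carbonyl is bonded to N, not to an O-C linkage.
(D) has a primary amide (-C(=O)NH2) but the carbonyl is bonded to N, not to an O-C linkage.
So the answer is (B).

B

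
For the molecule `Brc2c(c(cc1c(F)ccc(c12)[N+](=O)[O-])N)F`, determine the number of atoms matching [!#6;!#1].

7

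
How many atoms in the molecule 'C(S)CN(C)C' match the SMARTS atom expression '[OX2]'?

0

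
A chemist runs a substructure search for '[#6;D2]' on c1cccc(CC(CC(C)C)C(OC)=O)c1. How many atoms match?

7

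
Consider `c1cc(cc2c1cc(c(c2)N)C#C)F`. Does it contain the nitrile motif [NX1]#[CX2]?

No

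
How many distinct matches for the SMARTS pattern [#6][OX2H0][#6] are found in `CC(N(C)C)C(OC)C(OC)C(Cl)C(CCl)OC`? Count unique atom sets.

[#6][OX2H0][#6] is the SMARTS for an ether: an aliphatic oxygen bridging two carbons with no H on the oxygen.
The molecule carries 3 separate instances of a methoxy ether (-OCH3) meeting every constraint; each maps to a distinct set of atoms, giving 3 matches.

3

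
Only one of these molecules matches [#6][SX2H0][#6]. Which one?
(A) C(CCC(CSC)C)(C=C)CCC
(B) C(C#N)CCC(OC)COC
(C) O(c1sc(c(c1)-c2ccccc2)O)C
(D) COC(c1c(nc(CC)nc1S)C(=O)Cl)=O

[#6][SX2H0][#6] describes an aliphatic sulfur bridging two carbons with no H on the sulfur (a thioether).
(A) contains a methylthio ether (-SCH3), which satisfies every atom and bond constraint.
(B) has a methoxy ether (-OCH3) but the bridging atom is O, not S.
(C) has a methoxy ether (-OCH3) but the bridging atom is O, not S.
(D) has a thiol (-SH) but the sulfur has H1, not H0 bridging two carbons.
So the answer is (A).

A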